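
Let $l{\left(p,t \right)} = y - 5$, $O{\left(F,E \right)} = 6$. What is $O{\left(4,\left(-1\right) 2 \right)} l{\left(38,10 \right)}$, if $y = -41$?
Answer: $-276$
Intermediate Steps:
$l{\left(p,t \right)} = -46$ ($l{\left(p,t \right)} = -41 - 5 = -46$)
$O{\left(4,\left(-1\right) 2 \right)} l{\left(38,10 \right)} = 6 \left(-46\right) = -276$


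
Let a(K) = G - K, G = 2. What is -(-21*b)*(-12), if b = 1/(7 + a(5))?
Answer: -63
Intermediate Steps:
a(K) = 2 - K
b = ¼ (b = 1/(7 + (2 - 1*5)) = 1/(7 + (2 - 5)) = 1/(7 - 3) = 1/4 = ¼ ≈ 0.25000)
-(-21*b)*(-12) = -(-21*¼)*(-12) = -(-21)*(-12)/4 = -1*63 = -63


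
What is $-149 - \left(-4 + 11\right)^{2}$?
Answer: $-198$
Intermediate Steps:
$-149 - \left(-4 + 11\right)^{2} = -149 - 7^{2} = -149 - 49 = -198$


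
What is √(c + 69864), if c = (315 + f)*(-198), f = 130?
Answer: I*√18246 ≈ 135.08*I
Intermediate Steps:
c = -88110 (c = (315 + 130)*(-198) = 445*(-198) = -88110)
√(c + 69864) = √(-88110 + 69864) = √(-18246) = I*√18246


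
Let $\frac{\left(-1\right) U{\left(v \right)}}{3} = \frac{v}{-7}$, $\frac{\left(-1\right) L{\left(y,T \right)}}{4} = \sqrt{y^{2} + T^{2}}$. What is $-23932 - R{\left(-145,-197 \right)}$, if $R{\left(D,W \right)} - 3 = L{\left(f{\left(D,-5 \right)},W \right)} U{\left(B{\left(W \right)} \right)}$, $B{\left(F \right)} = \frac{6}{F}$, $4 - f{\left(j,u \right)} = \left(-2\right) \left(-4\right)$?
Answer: $-23935 - \frac{360 \sqrt{1553}}{1379} \approx -23945.0$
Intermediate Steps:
$f{\left(j,u \right)} = -4$ ($f{\left(j,u \right)} = 4 - \left(-2\right) \left(-4\right) = 4 - 8 = -4$)
$L{\left(y,T \right)} = - 4 \sqrt{T^{2} + y^{2}}$ ($L{\left(y,T \right)} = - 4 \sqrt{y^{2} + T^{2}} = - 4 \sqrt{T^{2} + y^{2}}$)
$U{\left(v \right)} = \frac{3 v}{7}$ ($U{\left(v \right)} = - 3 \frac{v}{-7} = - 3 v \left(- \frac{1}{7}\right) = - 3 \left(- \frac{v}{7}\right) = \frac{3 v}{7}$)
$R{\left(D,W \right)} = 3 - \frac{72 \sqrt{16 + W^{2}}}{7 W}$ ($R{\left(D,W \right)} = 3 + - 4 \sqrt{W^{2} + \left(-4\right)^{2}} \frac{3 \frac{6}{W}}{7} = 3 + - 4 \sqrt{W^{2} + 16} \frac{18}{7 W} = 3 + - 4 \sqrt{16 + W^{2}} \frac{18}{7 W} = 3 - \frac{72 \sqrt{16 + W^{2}}}{7 W}$)
$-23932 - R{\left(-145,-197 \right)} = -23932 - \left(3 - \frac{72 \sqrt{16 + \left(-197\right)^{2}}}{7 \left(-197\right)}\right) = -23932 - \left(3 - - \frac{72 \sqrt{16 + 38809}}{1379}\right) = -23932 - \left(3 - - \frac{72 \sqrt{38825}}{1379}\right) = -23932 - \left(3 - - \frac{72 \cdot 5 \sqrt{1553}}{1379}\right) = -23932 - \left(3 + \frac{360 \sqrt{1553}}{1379}\right) = -23935 - \frac{360 \sqrt{1553}}{1379}$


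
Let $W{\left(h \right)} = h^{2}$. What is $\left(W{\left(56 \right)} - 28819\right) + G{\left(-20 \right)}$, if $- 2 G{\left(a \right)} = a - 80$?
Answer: $-25633$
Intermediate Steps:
$G{\left(a \right)} = 40 - \frac{a}{2}$ ($G{\left(a \right)} = - \frac{a - 80}{2} = - \frac{-80 + a}{2} = 40 - \frac{a}{2}$)
$\left(W{\left(56 \right)} - 28819\right) + G{\left(-20 \right)} = \left(56^{2} - 28819\right) + \left(40 - -10\right) = \left(3136 - 28819\right) + \left(40 + 10\right) = -25683 + 50 = -25633$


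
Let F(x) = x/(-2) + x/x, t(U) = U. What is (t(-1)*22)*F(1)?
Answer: -11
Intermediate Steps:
F(x) = 1 - x/2 (F(x) = x*(-½) + 1 = -x/2 + 1 = 1 - x/2)
(t(-1)*22)*F(1) = (-1*22)*(1 - ½*1) = -22*(1 - ½) = -22*½ = -11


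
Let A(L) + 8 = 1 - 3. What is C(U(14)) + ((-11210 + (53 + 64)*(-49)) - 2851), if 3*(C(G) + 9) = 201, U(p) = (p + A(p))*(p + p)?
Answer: -19736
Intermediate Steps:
A(L) = -10 (A(L) = -8 + (1 - 3) = -8 - 2 = -10)
U(p) = 2*p*(-10 + p) (U(p) = (p - 10)*(p + p) = (-10 + p)*(2*p) = 2*p*(-10 + p))
C(G) = 58 (C(G) = -9 + (⅓)*201 = -9 + 67 = 58)
C(U(14)) + ((-11210 + (53 + 64)*(-49)) - 2851) = 58 + ((-11210 + (53 + 64)*(-49)) - 2851) = 58 + ((-11210 + 117*(-49)) - 2851) = 58 + ((-11210 - 5733) - 2851) = 58 + (-16943 - 2851) = 58 - 19794 = -19736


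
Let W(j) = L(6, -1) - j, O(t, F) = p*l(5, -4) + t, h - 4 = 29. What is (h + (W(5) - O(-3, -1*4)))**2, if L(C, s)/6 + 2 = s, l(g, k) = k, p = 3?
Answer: 625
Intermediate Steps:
L(C, s) = -12 + 6*s
h = 33 (h = 4 + 29 = 33)
O(t, F) = -12 + t (O(t, F) = 3*(-4) + t = -12 + t)
W(j) = -18 - j (W(j) = (-12 + 6*(-1)) - j = (-12 - 6) - j = -18 - j)
(h + (W(5) - O(-3, -1*4)))**2 = (33 + ((-18 - 1*5) - (-12 - 3)))**2 = (33 + ((-18 - 5) - 1*(-15)))**2 = (33 + (-23 + 15))**2 = (33 - 8)**2 = 25**2 = 625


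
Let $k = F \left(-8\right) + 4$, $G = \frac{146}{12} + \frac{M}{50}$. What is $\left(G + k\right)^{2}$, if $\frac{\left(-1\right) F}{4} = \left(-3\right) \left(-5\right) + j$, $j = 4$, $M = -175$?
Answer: $\frac{3467044}{9} \approx 3.8523 \cdot 10^{5}$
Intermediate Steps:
$F = -76$ ($F = - 4 \left(\left(-3\right) \left(-5\right) + 4\right) = - 4 \left(15 + 4\right) = \left(-4\right) 19 = -76$)
$G = \frac{26}{3}$ ($G = \frac{146}{12} - \frac{175}{50} = 146 \cdot \frac{1}{12} - \frac{7}{2} = \frac{73}{6} - \frac{7}{2} = \frac{26}{3} \approx 8.6667$)
$k = 612$ ($k = \left(-76\right) \left(-8\right) + 4 = 608 + 4 = 612$)
$\left(G + k\right)^{2} = \left(\frac{26}{3} + 612\right)^{2} = \left(\frac{1862}{3}\right)^{2} = \frac{3467044}{9}$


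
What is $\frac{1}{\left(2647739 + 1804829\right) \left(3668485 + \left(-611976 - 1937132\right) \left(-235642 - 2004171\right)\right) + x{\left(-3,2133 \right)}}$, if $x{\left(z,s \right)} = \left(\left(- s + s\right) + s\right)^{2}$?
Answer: $\frac{1}{25422065698769381841} \approx 3.9336 \cdot 10^{-20}$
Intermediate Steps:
$x{\left(z,s \right)} = s^{2}$ ($x{\left(z,s \right)} = \left(0 + s\right)^{2} = s^{2}$)
$\frac{1}{\left(2647739 + 1804829\right) \left(3668485 + \left(-611976 - 1937132\right) \left(-235642 - 2004171\right)\right) + x{\left(-3,2133 \right)}} = \frac{1}{\left(2647739 + 1804829\right) \left(3668485 + \left(-611976 - 1937132\right) \left(-235642 - 2004171\right)\right) + 2133^{2}} = \frac{1}{4452568 \left(3668485 - -5709525236804\right) + 4549689} = \frac{1}{4452568 \left(3668485 + 5709525236804\right) + 4549689} = \frac{1}{4452568 \cdot 5709528905289 + 4549689} = \frac{1}{25422065698764832152 + 4549689} = \frac{1}{25422065698769381841}$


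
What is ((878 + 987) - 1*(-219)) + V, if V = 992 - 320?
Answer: 2756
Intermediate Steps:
V = 672
((878 + 987) - 1*(-219)) + V = ((878 + 987) - 1*(-219)) + 672 = (1865 + 219) + 672 = 2084 + 672 = 2756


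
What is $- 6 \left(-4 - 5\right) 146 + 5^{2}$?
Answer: $7909$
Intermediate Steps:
$- 6 \left(-4 - 5\right) 146 + 5^{2} = \left(-6\right) \left(-9\right) 146 + 25 = 54 \cdot 146 + 25 = 7884 + 25 = 7909$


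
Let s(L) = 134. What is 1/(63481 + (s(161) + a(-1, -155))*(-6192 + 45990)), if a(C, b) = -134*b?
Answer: 1/832000873 ≈ 1.2019e-9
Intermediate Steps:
1/(63481 + (s(161) + a(-1, -155))*(-6192 + 45990)) = 1/(63481 + (134 - 134*(-155))*(-6192 + 45990)) = 1/(63481 + (134 + 20770)*39798) = 1/(63481 + 20904*39798) = 1/(63481 + 831937392) = 1/832000873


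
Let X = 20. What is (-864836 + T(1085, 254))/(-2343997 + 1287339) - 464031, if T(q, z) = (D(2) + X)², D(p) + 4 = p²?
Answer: -245160601981/528329 ≈ -4.6403e+5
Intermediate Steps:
D(p) = -4 + p²
T(q, z) = 400 (T(q, z) = ((-4 + 2²) + 20)² = ((-4 + 4) + 20)² = (0 + 20)² = 20² = 400)
(-864836 + T(1085, 254))/(-2343997 + 1287339) - 464031 = (-864836 + 400)/(-2343997 + 1287339) - 464031 = -864436/(-1056658) - 464031 = -864436*(-1/1056658) - 464031 = 432218/528329 - 464031 = -245160601981/528329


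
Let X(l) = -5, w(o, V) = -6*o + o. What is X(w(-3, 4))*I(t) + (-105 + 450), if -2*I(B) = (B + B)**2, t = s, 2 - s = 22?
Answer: 4345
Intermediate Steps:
s = -20 (s = 2 - 1*22 = 2 - 22 = -20)
w(o, V) = -5*o
t = -20
I(B) = -2*B**2 (I(B) = -(B + B)**2/2 = -4*B**2/2 = -2*B**2)
X(w(-3, 4))*I(t) + (-105 + 450) = -(-10)*(-20)**2 + (-105 + 450) = -(-10)*400 + 345 = -5*(-800) + 345 = 4000 + 345 = 4345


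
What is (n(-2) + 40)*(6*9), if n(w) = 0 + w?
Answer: 2052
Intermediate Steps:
n(w) = w
(n(-2) + 40)*(6*9) = (-2 + 40)*(6*9) = 38*54 = 2052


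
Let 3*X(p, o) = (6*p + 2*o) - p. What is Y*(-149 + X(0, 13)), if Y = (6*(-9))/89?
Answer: 7578/89 ≈ 85.146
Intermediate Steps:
Y = -54/89 (Y = -54*1/89 = -54/89 ≈ -0.60674)
X(p, o) = 2*o/3 + 5*p/3 (X(p, o) = ((6*p + 2*o) - p)/3 = ((2*o + 6*p) - p)/3 = (2*o + 5*p)/3 = 2*o/3 + 5*p/3)
Y*(-149 + X(0, 13)) = -54*(-149 + ((⅔)*13 + (5/3)*0))/89 = -54*(-149 + (26/3 + 0))/89 = -54*(-149 + 26/3)/89 = -54/89*(-421/3) = 7578/89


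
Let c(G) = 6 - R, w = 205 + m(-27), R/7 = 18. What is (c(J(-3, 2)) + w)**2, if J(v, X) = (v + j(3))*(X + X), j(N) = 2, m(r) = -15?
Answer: 4900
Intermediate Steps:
R = 126 (R = 7*18 = 126)
w = 190 (w = 205 - 15 = 190)
J(v, X) = 2*X*(2 + v) (J(v, X) = (v + 2)*(X + X) = (2 + v)*(2*X) = 2*X*(2 + v))
c(G) = -120 (c(G) = 6 - 1*126 = 6 - 126 = -120)
(c(J(-3, 2)) + w)**2 = (-120 + 190)**2 = 70**2 = 4900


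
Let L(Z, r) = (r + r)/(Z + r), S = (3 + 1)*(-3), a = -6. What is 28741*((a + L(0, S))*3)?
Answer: -344892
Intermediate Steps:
S = -12 (S = 4*(-3) = -12)
L(Z, r) = 2*r/(Z + r) (L(Z, r) = (2*r)/(Z + r) = 2*r/(Z + r))
28741*((a + L(0, S))*3) = 28741*((-6 + 2*(-12)/(0 - 12))*3) = 28741*((-6 + 2*(-12)/(-12))*3) = 28741*((-6 + 2*(-12)*(-1/12))*3) = 28741*((-6 + 2)*3) = 28741*(-4*3) = 28741*(-12) = -344892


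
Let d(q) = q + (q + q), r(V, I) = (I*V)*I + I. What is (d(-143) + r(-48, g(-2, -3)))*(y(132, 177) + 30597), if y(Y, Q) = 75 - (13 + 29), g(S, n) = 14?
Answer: -300878490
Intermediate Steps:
r(V, I) = I + V*I**2 (r(V, I) = V*I**2 + I = I + V*I**2)
d(q) = 3*q (d(q) = q + 2*q = 3*q)
y(Y, Q) = 33 (y(Y, Q) = 75 - 1*42 = 75 - 42 = 33)
(d(-143) + r(-48, g(-2, -3)))*(y(132, 177) + 30597) = (3*(-143) + 14*(1 + 14*(-48)))*(33 + 30597) = (-429 + 14*(1 - 672))*30630 = (-429 + 14*(-671))*30630 = (-429 - 9394)*30630 = -9823*30630 = -300878490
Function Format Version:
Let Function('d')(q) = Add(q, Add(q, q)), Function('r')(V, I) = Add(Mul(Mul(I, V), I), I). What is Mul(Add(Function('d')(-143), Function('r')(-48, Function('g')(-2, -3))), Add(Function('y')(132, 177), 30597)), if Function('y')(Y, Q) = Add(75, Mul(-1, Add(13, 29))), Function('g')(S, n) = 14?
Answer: -300878490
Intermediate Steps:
Function('r')(V, I) = Add(I, Mul(V, Pow(I, 2))) (Function('r')(V, I) = Add(Mul(V, Pow(I, 2)), I) = Add(I, Mul(V, Pow(I, 2))))
Function('d')(q) = Mul(3, q) (Function('d')(q) = Add(q, Mul(2, q)) = Mul(3, q))
Function('y')(Y, Q) = 33 (Function('y')(Y, Q) = Add(75, Mul(-1, 42)) = Add(75, -42) = 33)
Mul(Add(Function('d')(-143), Function('r')(-48, Function('g')(-2, -3))), Add(Function('y')(132, 177), 30597)) = Mul(Add(Mul(3, -143), Mul(14, Add(1, Mul(14, -48)))), Add(33, 30597)) = Mul(Add(-429, Mul(14, Add(1, -672))), 30630) = Mul(Add(-429, Mul(14, -671)), 30630) = Mul(Add(-429, -9394), 30630) = Mul(-9823, 30630) = -300878490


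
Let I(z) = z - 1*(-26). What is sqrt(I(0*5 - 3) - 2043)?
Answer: 2*I*sqrt(505) ≈ 44.944*I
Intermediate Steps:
I(z) = 26 + z (I(z) = z + 26 = 26 + z)
sqrt(I(0*5 - 3) - 2043) = sqrt((26 + (0*5 - 3)) - 2043) = sqrt((26 + (0 - 3)) - 2043) = sqrt((26 - 3) - 2043) = sqrt(23 - 2043) = sqrt(-2020) = 2*I*sqrt(505)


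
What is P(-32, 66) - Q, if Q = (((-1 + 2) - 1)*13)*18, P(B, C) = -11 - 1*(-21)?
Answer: 10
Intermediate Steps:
P(B, C) = 10 (P(B, C) = -11 + 21 = 10)
Q = 0 (Q = ((1 - 1)*13)*18 = (0*13)*18 = 0*18 = 0)
P(-32, 66) - Q = 10 - 1*0 = 10 + 0 = 10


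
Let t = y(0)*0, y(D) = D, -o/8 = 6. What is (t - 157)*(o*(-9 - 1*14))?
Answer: -173328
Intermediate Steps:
o = -48 (o = -8*6 = -48)
t = 0 (t = 0*0 = 0)
(t - 157)*(o*(-9 - 1*14)) = (0 - 157)*(-48*(-9 - 1*14)) = -(-7536)*(-9 - 14) = -(-7536)*(-23) = -157*1104 = -173328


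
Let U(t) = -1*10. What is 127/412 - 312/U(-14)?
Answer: 64907/2060 ≈ 31.508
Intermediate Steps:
U(t) = -10
127/412 - 312/U(-14) = 127/412 - 312/(-10) = 127*(1/412) - 312*(-1/10) = 127/412 + 156/5 = 64907/2060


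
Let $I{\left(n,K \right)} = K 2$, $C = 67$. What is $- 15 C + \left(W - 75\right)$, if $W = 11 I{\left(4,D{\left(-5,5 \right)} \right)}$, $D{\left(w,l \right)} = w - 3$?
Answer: $-1256$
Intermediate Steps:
$D{\left(w,l \right)} = -3 + w$
$I{\left(n,K \right)} = 2 K$
$W = -176$ ($W = 11 \cdot 2 \left(-3 - 5\right) = 11 \cdot 2 \left(-8\right) = 11 \left(-16\right) = -176$)
$- 15 C + \left(W - 75\right) = \left(-15\right) 67 - 251 = -1005 - 251 = -1256$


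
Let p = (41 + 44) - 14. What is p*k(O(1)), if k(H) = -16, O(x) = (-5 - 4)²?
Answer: -1136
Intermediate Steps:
O(x) = 81 (O(x) = (-9)² = 81)
p = 71 (p = 85 - 14 = 71)
p*k(O(1)) = 71*(-16) = -1136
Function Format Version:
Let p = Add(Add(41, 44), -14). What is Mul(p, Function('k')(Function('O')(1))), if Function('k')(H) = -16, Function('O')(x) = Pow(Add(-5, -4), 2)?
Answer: -1136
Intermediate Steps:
Function('O')(x) = 81 (Function('O')(x) = Pow(-9, 2) = 81)
p = 71 (p = Add(85, -14) = 71)
Mul(p, Function('k')(Function('O')(1))) = Mul(71, -16) = -1136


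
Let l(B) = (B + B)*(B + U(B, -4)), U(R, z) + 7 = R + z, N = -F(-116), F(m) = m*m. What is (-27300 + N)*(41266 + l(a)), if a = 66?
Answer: -2332791928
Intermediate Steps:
F(m) = m**2
N = -13456 (N = -1*(-116)**2 = -1*13456 = -13456)
U(R, z) = -7 + R + z (U(R, z) = -7 + (R + z) = -7 + R + z)
l(B) = 2*B*(-11 + 2*B) (l(B) = (B + B)*(B + (-7 + B - 4)) = (2*B)*(B + (-11 + B)) = (2*B)*(-11 + 2*B) = 2*B*(-11 + 2*B))
(-27300 + N)*(41266 + l(a)) = (-27300 - 13456)*(41266 + 2*66*(-11 + 2*66)) = -40756*(41266 + 2*66*(-11 + 132)) = -40756*(41266 + 2*66*121) = -40756*(41266 + 15972) = -40756*57238 = -2332791928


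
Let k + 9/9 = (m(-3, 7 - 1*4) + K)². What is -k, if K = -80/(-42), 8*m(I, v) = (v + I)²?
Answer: -1159/441 ≈ -2.6281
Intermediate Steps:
m(I, v) = (I + v)²/8 (m(I, v) = (v + I)²/8 = (I + v)²/8)
K = 40/21 (K = -80*(-1/42) = 40/21 ≈ 1.9048)
k = 1159/441 (k = -1 + ((-3 + (7 - 1*4))²/8 + 40/21)² = -1 + ((-3 + (7 - 4))²/8 + 40/21)² = -1 + ((-3 + 3)²/8 + 40/21)² = -1 + ((⅛)*0² + 40/21)² = -1 + ((⅛)*0 + 40/21)² = -1 + (0 + 40/21)² = -1 + (40/21)² = -1 + 1600/441 = 1159/441 ≈ 2.6281)
-k = -1*1159/441 = -1159/441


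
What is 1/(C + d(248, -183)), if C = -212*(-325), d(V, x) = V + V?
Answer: 1/69396 ≈ 1.4410e-5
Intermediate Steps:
d(V, x) = 2*V
C = 68900
1/(C + d(248, -183)) = 1/(68900 + 2*248) = 1/(68900 + 496) = 1/69396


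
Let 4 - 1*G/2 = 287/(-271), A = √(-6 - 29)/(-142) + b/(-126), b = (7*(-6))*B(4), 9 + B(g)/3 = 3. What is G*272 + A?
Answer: 744198/271 - I*√35/142 ≈ 2746.1 - 0.041663*I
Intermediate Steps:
B(g) = -18 (B(g) = -27 + 3*3 = -27 + 9 = -18)
b = 756 (b = (7*(-6))*(-18) = -42*(-18) = 756)
A = -6 - I*√35/142 (A = √(-6 - 29)/(-142) + 756/(-126) = √(-35)*(-1/142) + 756*(-1/126) = (I*√35)*(-1/142) - 6 = -I*√35/142 - 6 = -6 - I*√35/142 ≈ -6.0 - 0.041663*I)
G = 2742/271 (G = 8 - 574/(-271) = 8 - 574*(-1)/271 = 8 - 2*(-287/271) = 8 + 574/271 = 2742/271 ≈ 10.118)
G*272 + A = (2742/271)*272 + (-6 - I*√35/142) = 745824/271 + (-6 - I*√35/142) = 744198/271 - I*√35/142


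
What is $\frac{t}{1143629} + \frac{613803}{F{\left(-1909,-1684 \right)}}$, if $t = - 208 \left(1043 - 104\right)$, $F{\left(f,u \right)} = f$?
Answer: $- \frac{30536337465}{94921207} \approx -321.7$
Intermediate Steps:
$t = -195312$ ($t = \left(-208\right) 939 = -195312$)
$\frac{t}{1143629} + \frac{613803}{F{\left(-1909,-1684 \right)}} = - \frac{195312}{1143629} + \frac{613803}{-1909} = \left(-195312\right) \frac{1}{1143629} + 613803 \left(- \frac{1}{1909}\right) = - \frac{195312}{1143629} - \frac{613803}{1909} = - \frac{30536337465}{94921207}$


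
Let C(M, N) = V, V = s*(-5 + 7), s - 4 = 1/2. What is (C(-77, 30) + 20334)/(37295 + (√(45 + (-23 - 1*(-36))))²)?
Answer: 6781/12451 ≈ 0.54461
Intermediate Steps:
s = 9/2 (s = 4 + 1/2 = 4 + ½ = 9/2 ≈ 4.5000)
V = 9 (V = 9*(-5 + 7)/2 = (9/2)*2 = 9)
C(M, N) = 9
(C(-77, 30) + 20334)/(37295 + (√(45 + (-23 - 1*(-36))))²) = (9 + 20334)/(37295 + (√(45 + (-23 - 1*(-36))))²) = 20343/(37295 + (√(45 + (-23 + 36)))²) = 20343/(37295 + (√(45 + 13))²) = 20343/(37295 + (√58)²) = 20343/(37295 + 58) = 20343/37353 = 20343*(1/37353) = 6781/12451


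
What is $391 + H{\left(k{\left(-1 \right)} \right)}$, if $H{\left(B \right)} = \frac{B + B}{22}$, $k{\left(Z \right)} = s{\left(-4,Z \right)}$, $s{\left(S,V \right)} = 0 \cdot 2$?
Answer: $391$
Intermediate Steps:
$s{\left(S,V \right)} = 0$
$k{\left(Z \right)} = 0$
$H{\left(B \right)} = \frac{B}{11}$ ($H{\left(B \right)} = 2 B \frac{1}{22} = \frac{B}{11}$)
$391 + H{\left(k{\left(-1 \right)} \right)} = 391 + \frac{1}{11} \cdot 0 = 391 + 0 = 391$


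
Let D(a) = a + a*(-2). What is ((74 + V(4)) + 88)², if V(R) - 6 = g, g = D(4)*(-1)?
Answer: 29584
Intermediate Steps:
D(a) = -a (D(a) = a - 2*a = -a)
g = 4 (g = -1*4*(-1) = -4*(-1) = 4)
V(R) = 10 (V(R) = 6 + 4 = 10)
((74 + V(4)) + 88)² = ((74 + 10) + 88)² = (84 + 88)² = 172² = 29584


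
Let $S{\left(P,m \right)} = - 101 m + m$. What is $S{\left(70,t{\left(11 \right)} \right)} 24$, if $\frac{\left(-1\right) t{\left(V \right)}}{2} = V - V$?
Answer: $0$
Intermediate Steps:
$t{\left(V \right)} = 0$ ($t{\left(V \right)} = - 2 \left(V - V\right) = \left(-2\right) 0 = 0$)
$S{\left(P,m \right)} = - 100 m$
$S{\left(70,t{\left(11 \right)} \right)} 24 = \left(-100\right) 0 \cdot 24 = 0 \cdot 24 = 0$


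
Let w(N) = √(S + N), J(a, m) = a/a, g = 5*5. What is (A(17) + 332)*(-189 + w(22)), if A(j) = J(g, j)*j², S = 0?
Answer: -117369 + 621*√22 ≈ -1.1446e+5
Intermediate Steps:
g = 25
J(a, m) = 1
w(N) = √N (w(N) = √(0 + N) = √N)
A(j) = j² (A(j) = 1*j² = j²)
(A(17) + 332)*(-189 + w(22)) = (17² + 332)*(-189 + √22) = (289 + 332)*(-189 + √22) = 621*(-189 + √22) = -117369 + 621*√22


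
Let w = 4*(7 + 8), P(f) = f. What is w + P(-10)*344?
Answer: -3380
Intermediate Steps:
w = 60 (w = 4*15 = 60)
w + P(-10)*344 = 60 - 10*344 = 60 - 3440 = -3380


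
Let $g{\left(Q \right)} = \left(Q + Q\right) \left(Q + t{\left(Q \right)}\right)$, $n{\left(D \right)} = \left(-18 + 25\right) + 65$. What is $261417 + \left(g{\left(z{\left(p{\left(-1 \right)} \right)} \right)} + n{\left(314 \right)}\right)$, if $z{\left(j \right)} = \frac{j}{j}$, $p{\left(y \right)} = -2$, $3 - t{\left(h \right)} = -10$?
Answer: $261517$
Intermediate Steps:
$t{\left(h \right)} = 13$ ($t{\left(h \right)} = 3 - -10 = 3 + 10 = 13$)
$n{\left(D \right)} = 72$ ($n{\left(D \right)} = 7 + 65 = 72$)
$z{\left(j \right)} = 1$
$g{\left(Q \right)} = 2 Q \left(13 + Q\right)$ ($g{\left(Q \right)} = \left(Q + Q\right) \left(Q + 13\right) = 2 Q \left(13 + Q\right)$)
$261417 + \left(g{\left(z{\left(p{\left(-1 \right)} \right)} \right)} + n{\left(314 \right)}\right) = 261417 + \left(2 \cdot 1 \left(13 + 1\right) + 72\right) = 261417 + \left(2 \cdot 1 \cdot 14 + 72\right) = 261417 + \left(28 + 72\right) = 261417 + 100 = 261517$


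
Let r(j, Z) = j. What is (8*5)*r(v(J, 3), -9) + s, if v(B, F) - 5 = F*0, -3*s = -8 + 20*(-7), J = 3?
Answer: 748/3 ≈ 249.33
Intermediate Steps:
s = 148/3 (s = -(-8 + 20*(-7))/3 = -(-8 - 140)/3 = -⅓*(-148) = 148/3 ≈ 49.333)
v(B, F) = 5 (v(B, F) = 5 + F*0 = 5 + 0 = 5)
(8*5)*r(v(J, 3), -9) + s = (8*5)*5 + 148/3 = 40*5 + 148/3 = 200 + 148/3 = 748/3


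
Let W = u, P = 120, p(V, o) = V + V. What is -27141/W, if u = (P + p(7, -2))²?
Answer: -27141/17956 ≈ -1.5115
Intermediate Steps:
p(V, o) = 2*V
u = 17956 (u = (120 + 2*7)² = (120 + 14)² = 134² = 17956)
W = 17956
-27141/W = -27141/17956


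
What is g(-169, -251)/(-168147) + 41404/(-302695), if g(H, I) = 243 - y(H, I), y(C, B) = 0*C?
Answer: -781723697/5655250685 ≈ -0.13823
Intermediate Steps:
y(C, B) = 0
g(H, I) = 243 (g(H, I) = 243 - 1*0 = 243 + 0 = 243)
g(-169, -251)/(-168147) + 41404/(-302695) = 243/(-168147) + 41404/(-302695) = 243*(-1/168147) + 41404*(-1/302695) = -27/18683 - 41404/302695 = -781723697/5655250685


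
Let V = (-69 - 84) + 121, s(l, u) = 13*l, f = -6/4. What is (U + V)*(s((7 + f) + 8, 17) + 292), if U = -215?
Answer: -230945/2 ≈ -1.1547e+5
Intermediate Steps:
f = -3/2 (f = -6*¼ = -3/2 ≈ -1.5000)
V = -32 (V = -153 + 121 = -32)
(U + V)*(s((7 + f) + 8, 17) + 292) = (-215 - 32)*(13*((7 - 3/2) + 8) + 292) = -247*(13*(11/2 + 8) + 292) = -247*(13*(27/2) + 292) = -247*(351/2 + 292) = -247*935/2 = -230945/2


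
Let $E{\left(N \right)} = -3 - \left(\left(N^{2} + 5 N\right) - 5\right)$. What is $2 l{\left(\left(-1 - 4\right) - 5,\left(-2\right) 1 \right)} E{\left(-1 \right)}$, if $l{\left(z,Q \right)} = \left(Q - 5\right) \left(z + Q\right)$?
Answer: $1008$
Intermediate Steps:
$E{\left(N \right)} = 2 - N^{2} - 5 N$ ($E{\left(N \right)} = -3 - \left(-5 + N^{2} + 5 N\right) = 2 - N^{2} - 5 N$)
$l{\left(z,Q \right)} = \left(-5 + Q\right) \left(Q + z\right)$
$2 l{\left(\left(-1 - 4\right) - 5,\left(-2\right) 1 \right)} E{\left(-1 \right)} = 2 \left(\left(\left(-2\right) 1\right)^{2} - 5 \left(\left(-2\right) 1\right) - 5 \left(\left(-1 - 4\right) - 5\right) + \left(-2\right) 1 \left(\left(-1 - 4\right) - 5\right)\right) \left(2 - \left(-1\right)^{2} - -5\right) = 2 \left(\left(-2\right)^{2} - -10 - 5 \left(-5 - 5\right) - 2 \left(-5 - 5\right)\right) \left(2 - 1 + 5\right) = 2 \left(4 + 10 - -50 - -20\right) \left(2 - 1 + 5\right) = 2 \left(4 + 10 + 50 + 20\right) 6 = 2 \cdot 84 \cdot 6 = 168 \cdot 6 = 1008$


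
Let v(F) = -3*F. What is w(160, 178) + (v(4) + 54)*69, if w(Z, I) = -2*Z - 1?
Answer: 2577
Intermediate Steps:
w(Z, I) = -1 - 2*Z
w(160, 178) + (v(4) + 54)*69 = (-1 - 2*160) + (-3*4 + 54)*69 = (-1 - 320) + (-12 + 54)*69 = -321 + 42*69 = -321 + 2898 = 2577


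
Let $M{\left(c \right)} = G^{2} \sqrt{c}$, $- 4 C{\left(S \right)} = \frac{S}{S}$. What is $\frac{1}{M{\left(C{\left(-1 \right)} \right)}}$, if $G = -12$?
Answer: $- \frac{i}{72} \approx - 0.013889 i$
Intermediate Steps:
$C{\left(S \right)} = - \frac{1}{4}$ ($C{\left(S \right)} = - \frac{S \frac{1}{S}}{4} = \left(- \frac{1}{4}\right) 1 = - \frac{1}{4}$)
$M{\left(c \right)} = 144 \sqrt{c}$ ($M{\left(c \right)} = \left(-12\right)^{2} \sqrt{c} = 144 \sqrt{c}$)
$\frac{1}{M{\left(C{\left(-1 \right)} \right)}} = \frac{1}{144 \sqrt{- \frac{1}{4}}} = \frac{1}{144 \frac{i}{2}} = \frac{1}{72 i} = - \frac{i}{72}$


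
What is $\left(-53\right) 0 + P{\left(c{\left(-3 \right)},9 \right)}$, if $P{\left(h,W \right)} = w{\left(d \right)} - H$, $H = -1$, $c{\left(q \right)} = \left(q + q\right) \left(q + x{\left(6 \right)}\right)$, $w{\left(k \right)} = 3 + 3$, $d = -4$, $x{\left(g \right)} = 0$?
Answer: $7$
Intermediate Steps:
$w{\left(k \right)} = 6$
$c{\left(q \right)} = 2 q^{2}$ ($c{\left(q \right)} = \left(q + q\right) \left(q + 0\right) = 2 q q = 2 q^{2}$)
$P{\left(h,W \right)} = 7$ ($P{\left(h,W \right)} = 6 - -1 = 6 + 1 = 7$)
$\left(-53\right) 0 + P{\left(c{\left(-3 \right)},9 \right)} = \left(-53\right) 0 + 7 = 0 + 7 = 7$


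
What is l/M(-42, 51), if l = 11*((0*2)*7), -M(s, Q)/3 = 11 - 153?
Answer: 0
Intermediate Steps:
M(s, Q) = 426 (M(s, Q) = -3*(11 - 153) = -3*(-142) = 426)
l = 0 (l = 11*(0*7) = 11*0 = 0)
l/M(-42, 51) = 0/426 = 0*(1/426) = 0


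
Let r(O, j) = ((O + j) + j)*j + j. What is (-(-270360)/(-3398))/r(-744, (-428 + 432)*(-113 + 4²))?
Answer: -33795/250335757 ≈ -0.00013500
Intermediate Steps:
r(O, j) = j + j*(O + 2*j) (r(O, j) = (O + 2*j)*j + j = j*(O + 2*j) + j = j + j*(O + 2*j))
(-(-270360)/(-3398))/r(-744, (-428 + 432)*(-113 + 4²)) = (-(-270360)/(-3398))/((((-428 + 432)*(-113 + 4²))*(1 - 744 + 2*((-428 + 432)*(-113 + 4²))))) = (-(-270360)*(-1)/3398)/(((4*(-113 + 16))*(1 - 744 + 2*(4*(-113 + 16))))) = (-60*2253/1699)/(((4*(-97))*(1 - 744 + 2*(4*(-97))))) = -135180*(-1/(388*(1 - 744 + 2*(-388))))/1699 = -135180*(-1/(388*(1 - 744 - 776)))/1699 = -135180/(1699*((-388*(-1519)))) = -135180/1699/589372 = -135180/1699*1/589372 = -33795/250335757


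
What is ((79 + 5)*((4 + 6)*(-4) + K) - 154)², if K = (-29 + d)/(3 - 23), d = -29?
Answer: 267387904/25 ≈ 1.0696e+7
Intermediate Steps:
K = 29/10 (K = (-29 - 29)/(3 - 23) = -58/(-20) = -58*(-1/20) = 29/10 ≈ 2.9000)
((79 + 5)*((4 + 6)*(-4) + K) - 154)² = ((79 + 5)*((4 + 6)*(-4) + 29/10) - 154)² = (84*(10*(-4) + 29/10) - 154)² = (84*(-40 + 29/10) - 154)² = (84*(-371/10) - 154)² = (-15582/5 - 154)² = (-16352/5)² = 267387904/25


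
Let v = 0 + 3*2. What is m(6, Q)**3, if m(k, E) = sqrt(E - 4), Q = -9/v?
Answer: -11*I*sqrt(22)/4 ≈ -12.899*I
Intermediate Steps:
v = 6 (v = 0 + 6 = 6)
Q = -3/2 (Q = -9/6 = -9*1/6 = -3/2 ≈ -1.5000)
m(k, E) = sqrt(-4 + E)
m(6, Q)**3 = (sqrt(-4 - 3/2))**3 = (sqrt(-11/2))**3 = (I*sqrt(22)/2)**3 = -11*I*sqrt(22)/4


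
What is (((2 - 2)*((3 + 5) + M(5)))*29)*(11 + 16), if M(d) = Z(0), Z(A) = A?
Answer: 0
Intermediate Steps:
M(d) = 0
(((2 - 2)*((3 + 5) + M(5)))*29)*(11 + 16) = (((2 - 2)*((3 + 5) + 0))*29)*(11 + 16) = ((0*(8 + 0))*29)*27 = ((0*8)*29)*27 = (0*29)*27 = 0*27 = 0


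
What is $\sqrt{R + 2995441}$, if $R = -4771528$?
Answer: $9 i \sqrt{21927} \approx 1332.7 i$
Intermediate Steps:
$\sqrt{R + 2995441} = \sqrt{-4771528 + 2995441} = \sqrt{-1776087} = 9 i \sqrt{21927}$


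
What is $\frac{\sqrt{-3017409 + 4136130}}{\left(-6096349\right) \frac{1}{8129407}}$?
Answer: $- \frac{8129407 \sqrt{1118721}}{6096349} \approx -1410.4$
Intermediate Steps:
$\frac{\sqrt{-3017409 + 4136130}}{\left(-6096349\right) \frac{1}{8129407}} = \frac{\sqrt{1118721}}{\left(-6096349\right) \frac{1}{8129407}} = \frac{\sqrt{1118721}}{- \frac{6096349}{8129407}} = \sqrt{1118721} \left(- \frac{8129407}{6096349}\right) = - \frac{8129407 \sqrt{1118721}}{6096349}$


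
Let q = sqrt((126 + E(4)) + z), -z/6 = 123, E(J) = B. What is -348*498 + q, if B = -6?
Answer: -173304 + I*sqrt(618) ≈ -1.733e+5 + 24.86*I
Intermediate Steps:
E(J) = -6
z = -738 (z = -6*123 = -738)
q = I*sqrt(618) (q = sqrt((126 - 6) - 738) = sqrt(120 - 738) = sqrt(-618) = I*sqrt(618) ≈ 24.86*I)
-348*498 + q = -348*498 + I*sqrt(618) = -173304 + I*sqrt(618)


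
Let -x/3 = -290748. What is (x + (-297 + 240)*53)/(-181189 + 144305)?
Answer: -869223/36884 ≈ -23.566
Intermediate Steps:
x = 872244 (x = -3*(-290748) = 872244)
(x + (-297 + 240)*53)/(-181189 + 144305) = (872244 + (-297 + 240)*53)/(-181189 + 144305) = (872244 - 57*53)/(-36884) = (872244 - 3021)*(-1/36884) = 869223*(-1/36884) = -869223/36884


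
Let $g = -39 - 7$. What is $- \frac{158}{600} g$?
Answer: $\frac{1817}{150} \approx 12.113$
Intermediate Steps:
$g = -46$
$- \frac{158}{600} g = - \frac{158}{600} \left(-46\right) = \left(-158\right) \frac{1}{600} \left(-46\right) = \left(- \frac{79}{300}\right) \left(-46\right) = \frac{1817}{150}$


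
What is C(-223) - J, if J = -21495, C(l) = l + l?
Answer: 21049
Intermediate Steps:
C(l) = 2*l
C(-223) - J = 2*(-223) - 1*(-21495) = -446 + 21495 = 21049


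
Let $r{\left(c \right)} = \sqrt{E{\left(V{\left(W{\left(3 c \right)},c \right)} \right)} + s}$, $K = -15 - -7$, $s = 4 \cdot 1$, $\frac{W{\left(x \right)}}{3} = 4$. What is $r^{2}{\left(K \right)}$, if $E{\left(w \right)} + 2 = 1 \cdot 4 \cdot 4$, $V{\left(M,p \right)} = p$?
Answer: $18$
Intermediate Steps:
$W{\left(x \right)} = 12$ ($W{\left(x \right)} = 3 \cdot 4 = 12$)
$s = 4$
$E{\left(w \right)} = 14$ ($E{\left(w \right)} = -2 + 1 \cdot 4 \cdot 4 = -2 + 4 \cdot 4 = -2 + 16 = 14$)
$K = -8$ ($K = -15 + 7 = -8$)
$r{\left(c \right)} = 3 \sqrt{2}$ ($r{\left(c \right)} = \sqrt{14 + 4} = \sqrt{18} = 3 \sqrt{2}$)
$r^{2}{\left(K \right)} = \left(3 \sqrt{2}\right)^{2} = 18$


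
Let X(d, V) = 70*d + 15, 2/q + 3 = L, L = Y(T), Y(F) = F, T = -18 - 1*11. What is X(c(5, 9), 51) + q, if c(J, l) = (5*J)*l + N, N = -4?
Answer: 247759/16 ≈ 15485.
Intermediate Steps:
c(J, l) = -4 + 5*J*l (c(J, l) = (5*J)*l - 4 = 5*J*l - 4 = -4 + 5*J*l)
T = -29 (T = -18 - 11 = -29)
L = -29
q = -1/16 (q = 2/(-3 - 29) = 2/(-32) = 2*(-1/32) = -1/16 ≈ -0.062500)
X(d, V) = 15 + 70*d
X(c(5, 9), 51) + q = (15 + 70*(-4 + 5*5*9)) - 1/16 = (15 + 70*(-4 + 225)) - 1/16 = (15 + 70*221) - 1/16 = (15 + 15470) - 1/16 = 15485 - 1/16 = 247759/16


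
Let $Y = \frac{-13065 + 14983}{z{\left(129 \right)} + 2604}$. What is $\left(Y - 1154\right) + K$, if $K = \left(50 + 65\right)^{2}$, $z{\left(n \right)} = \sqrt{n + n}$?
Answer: $\frac{13642185015}{1130093} - \frac{959 \sqrt{258}}{3390279} \approx 12072.0$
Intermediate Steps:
$z{\left(n \right)} = \sqrt{2} \sqrt{n}$ ($z{\left(n \right)} = \sqrt{2 n} = \sqrt{2} \sqrt{n}$)
$Y = \frac{1918}{2604 + \sqrt{258}}$ ($Y = \frac{-13065 + 14983}{\sqrt{2} \sqrt{129} + 2604} = \frac{1918}{\sqrt{258} + 2604} = \frac{1918}{2604 + \sqrt{258}} \approx 0.73204$)
$K = 13225$ ($K = 115^{2} = 13225$)
$\left(Y - 1154\right) + K = \left(\left(\frac{832412}{1130093} - \frac{959 \sqrt{258}}{3390279}\right) - 1154\right) + 13225 = \left(- \frac{1303294910}{1130093} - \frac{959 \sqrt{258}}{3390279}\right) + 13225 = \frac{13642185015}{1130093} - \frac{959 \sqrt{258}}{3390279}$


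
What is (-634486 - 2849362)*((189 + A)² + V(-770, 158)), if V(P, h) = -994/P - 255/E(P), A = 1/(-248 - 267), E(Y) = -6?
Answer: -363507285329990228/2917475 ≈ -1.2460e+11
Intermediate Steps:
A = -1/515 (A = 1/(-515) = -1/515 ≈ -0.0019417)
V(P, h) = 85/2 - 994/P (V(P, h) = -994/P - 255/(-6) = -994/P - 255*(-⅙) = -994/P + 85/2 = 85/2 - 994/P)
(-634486 - 2849362)*((189 + A)² + V(-770, 158)) = (-634486 - 2849362)*((189 - 1/515)² + (85/2 - 994/(-770))) = -3483848*((97334/515)² + (85/2 - 994*(-1/770))) = -3483848*(9473907556/265225 + (85/2 + 71/55)) = -3483848*(9473907556/265225 + 4817/110) = -3483848*208681483997/5834950 = -363507285329990228/2917475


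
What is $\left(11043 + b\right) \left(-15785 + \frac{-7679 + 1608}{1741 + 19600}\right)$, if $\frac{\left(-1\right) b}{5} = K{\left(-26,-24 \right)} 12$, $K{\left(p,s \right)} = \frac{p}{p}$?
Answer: $- \frac{3699884462148}{21341} \approx -1.7337 \cdot 10^{8}$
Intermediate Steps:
$K{\left(p,s \right)} = 1$
$b = -60$ ($b = - 5 \cdot 1 \cdot 12 = \left(-5\right) 12 = -60$)
$\left(11043 + b\right) \left(-15785 + \frac{-7679 + 1608}{1741 + 19600}\right) = \left(11043 - 60\right) \left(-15785 + \frac{-7679 + 1608}{1741 + 19600}\right) = 10983 \left(-15785 - \frac{6071}{21341}\right) = 10983 \left(- \frac{336873756}{21341}\right) = - \frac{3699884462148}{21341}$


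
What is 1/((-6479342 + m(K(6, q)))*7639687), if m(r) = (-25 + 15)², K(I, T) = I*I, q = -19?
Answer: -1/49499380877254 ≈ -2.0202e-14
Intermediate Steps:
K(I, T) = I²
m(r) = 100 (m(r) = (-10)² = 100)
1/((-6479342 + m(K(6, q)))*7639687) = 1/((-6479342 + 100)*7639687) = (1/7639687)/(-6479242) = -1/6479242*1/7639687 = -1/49499380877254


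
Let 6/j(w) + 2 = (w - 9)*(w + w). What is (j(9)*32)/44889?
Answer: -32/14963 ≈ -0.0021386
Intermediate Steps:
j(w) = 6/(-2 + 2*w*(-9 + w)) (j(w) = 6/(-2 + (w - 9)*(w + w)) = 6/(-2 + (-9 + w)*(2*w)) = 6/(-2 + 2*w*(-9 + w)))
(j(9)*32)/44889 = ((3/(-1 + 9**2 - 9*9))*32)/44889 = ((3/(-1 + 81 - 81))*32)*(1/44889) = ((3/(-1))*32)*(1/44889) = ((3*(-1))*32)*(1/44889) = -3*32*(1/44889) = -96*1/44889 = -32/14963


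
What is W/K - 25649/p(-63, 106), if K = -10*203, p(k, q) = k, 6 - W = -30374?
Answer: 716479/1827 ≈ 392.16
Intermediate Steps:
W = 30380 (W = 6 - 1*(-30374) = 6 + 30374 = 30380)
K = -2030
W/K - 25649/p(-63, 106) = 30380/(-2030) - 25649/(-63) = 30380*(-1/2030) - 25649*(-1/63) = -434/29 + 25649/63 = 716479/1827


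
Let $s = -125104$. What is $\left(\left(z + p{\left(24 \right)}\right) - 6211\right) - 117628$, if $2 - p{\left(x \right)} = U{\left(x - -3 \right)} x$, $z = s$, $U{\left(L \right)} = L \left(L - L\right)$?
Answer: $-248941$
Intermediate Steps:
$U{\left(L \right)} = 0$ ($U{\left(L \right)} = L 0 = 0$)
$z = -125104$
$p{\left(x \right)} = 2$ ($p{\left(x \right)} = 2 - 0 x = 2 - 0 = 2 + 0 = 2$)
$\left(\left(z + p{\left(24 \right)}\right) - 6211\right) - 117628 = \left(\left(-125104 + 2\right) - 6211\right) - 117628 = \left(-125102 - 6211\right) - 117628 = -131313 - 117628 = -248941$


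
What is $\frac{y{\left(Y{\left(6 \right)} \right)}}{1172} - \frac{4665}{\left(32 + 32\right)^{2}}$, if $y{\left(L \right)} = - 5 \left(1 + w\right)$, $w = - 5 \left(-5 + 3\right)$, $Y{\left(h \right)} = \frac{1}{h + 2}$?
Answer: $- \frac{1423165}{1200128} \approx -1.1858$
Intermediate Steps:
$Y{\left(h \right)} = \frac{1}{2 + h}$
$w = 10$ ($w = \left(-5\right) \left(-2\right) = 10$)
$y{\left(L \right)} = -55$ ($y{\left(L \right)} = - 5 \left(1 + 10\right) = \left(-5\right) 11 = -55$)
$\frac{y{\left(Y{\left(6 \right)} \right)}}{1172} - \frac{4665}{\left(32 + 32\right)^{2}} = - \frac{55}{1172} - \frac{4665}{\left(32 + 32\right)^{2}} = \left(-55\right) \frac{1}{1172} - \frac{4665}{64^{2}} = - \frac{55}{1172} - \frac{4665}{4096} = - \frac{1423165}{1200128}$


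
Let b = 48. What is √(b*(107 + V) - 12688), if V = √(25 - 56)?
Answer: 4*√(-472 + 3*I*√31) ≈ 1.5374 + 86.916*I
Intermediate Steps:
V = I*√31 (V = √(-31) = I*√31 ≈ 5.5678*I)
√(b*(107 + V) - 12688) = √(48*(107 + I*√31) - 12688) = √((5136 + 48*I*√31) - 12688) = √(-7552 + 48*I*√31)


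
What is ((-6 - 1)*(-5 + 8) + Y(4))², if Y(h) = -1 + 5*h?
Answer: 4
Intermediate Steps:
((-6 - 1)*(-5 + 8) + Y(4))² = ((-6 - 1)*(-5 + 8) + (-1 + 5*4))² = (-7*3 + (-1 + 20))² = (-21 + 19)² = (-2)² = 4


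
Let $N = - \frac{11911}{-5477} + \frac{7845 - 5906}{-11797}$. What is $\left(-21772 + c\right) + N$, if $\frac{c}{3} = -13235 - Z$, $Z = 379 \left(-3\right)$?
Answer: $- \frac{3751640310990}{64612169} \approx -58064.0$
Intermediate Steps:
$N = \frac{129894164}{64612169}$ ($N = \left(-11911\right) \left(- \frac{1}{5477}\right) + \left(7845 - 5906\right) \left(- \frac{1}{11797}\right) = \frac{11911}{5477} + 1939 \left(- \frac{1}{11797}\right) = \frac{11911}{5477} - \frac{1939}{11797} = \frac{129894164}{64612169} \approx 2.0104$)
$Z = -1137$
$c = -36294$ ($c = 3 \left(-13235 - -1137\right) = 3 \left(-13235 + 1137\right) = 3 \left(-12098\right) = -36294$)
$\left(-21772 + c\right) + N = \left(-21772 - 36294\right) + \frac{129894164}{64612169} = -58066 + \frac{129894164}{64612169} = - \frac{3751640310990}{64612169}$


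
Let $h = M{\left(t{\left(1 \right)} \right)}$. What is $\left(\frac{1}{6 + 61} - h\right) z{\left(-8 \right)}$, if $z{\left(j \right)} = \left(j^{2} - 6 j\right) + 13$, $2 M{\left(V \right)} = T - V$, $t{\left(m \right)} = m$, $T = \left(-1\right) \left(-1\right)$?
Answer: $\frac{125}{67} \approx 1.8657$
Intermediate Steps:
$T = 1$
$M{\left(V \right)} = \frac{1}{2} - \frac{V}{2}$ ($M{\left(V \right)} = \frac{1 - V}{2} = \frac{1}{2} - \frac{V}{2}$)
$h = 0$ ($h = \frac{1}{2} - \frac{1}{2} = 0$)
$z{\left(j \right)} = 13 + j^{2} - 6 j$
$\left(\frac{1}{6 + 61} - h\right) z{\left(-8 \right)} = \left(\frac{1}{6 + 61} - 0\right) \left(13 + \left(-8\right)^{2} - -48\right) = \left(\frac{1}{67} + 0\right) \left(13 + 64 + 48\right) = \left(\frac{1}{67} + 0\right) 125 = \frac{1}{67} \cdot 125 = \frac{125}{67}$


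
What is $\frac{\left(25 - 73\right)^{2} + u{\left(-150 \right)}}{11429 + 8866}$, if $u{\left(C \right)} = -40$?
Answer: $\frac{2264}{20295} \approx 0.11155$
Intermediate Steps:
$\frac{\left(25 - 73\right)^{2} + u{\left(-150 \right)}}{11429 + 8866} = \frac{\left(25 - 73\right)^{2} - 40}{11429 + 8866} = \frac{\left(-48\right)^{2} - 40}{20295} = \left(2304 - 40\right) \frac{1}{20295} = 2264 \cdot \frac{1}{20295} = \frac{2264}{20295}$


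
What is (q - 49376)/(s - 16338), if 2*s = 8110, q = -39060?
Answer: 88436/12283 ≈ 7.1999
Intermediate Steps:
s = 4055 (s = (½)*8110 = 4055)
(q - 49376)/(s - 16338) = (-39060 - 49376)/(4055 - 16338) = -88436/(-12283) = -88436*(-1/12283) = 88436/12283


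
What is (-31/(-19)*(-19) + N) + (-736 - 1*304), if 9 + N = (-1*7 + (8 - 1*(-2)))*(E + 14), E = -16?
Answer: -1086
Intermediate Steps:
N = -15 (N = -9 + (-1*7 + (8 - 1*(-2)))*(-16 + 14) = -9 + (-7 + (8 + 2))*(-2) = -9 + (-7 + 10)*(-2) = -9 + 3*(-2) = -9 - 6 = -15)
(-31/(-19)*(-19) + N) + (-736 - 1*304) = (-31/(-19)*(-19) - 15) + (-736 - 1*304) = (-31*(-1/19)*(-19) - 15) + (-736 - 304) = ((31/19)*(-19) - 15) - 1040 = (-31 - 15) - 1040 = -46 - 1040 = -1086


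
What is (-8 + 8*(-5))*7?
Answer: -336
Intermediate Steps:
(-8 + 8*(-5))*7 = (-8 - 40)*7 = -48*7 = -336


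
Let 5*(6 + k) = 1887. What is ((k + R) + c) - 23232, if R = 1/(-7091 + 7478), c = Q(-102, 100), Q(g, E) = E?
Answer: -44041756/1935 ≈ -22761.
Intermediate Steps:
k = 1857/5 (k = -6 + (⅕)*1887 = -6 + 1887/5 = 1857/5 ≈ 371.40)
c = 100
R = 1/387 ≈ 0.0025840
((k + R) + c) - 23232 = ((1857/5 + 1/387) + 100) - 23232 = (718664/1935 + 100) - 23232 = 912164/1935 - 23232 = -44041756/1935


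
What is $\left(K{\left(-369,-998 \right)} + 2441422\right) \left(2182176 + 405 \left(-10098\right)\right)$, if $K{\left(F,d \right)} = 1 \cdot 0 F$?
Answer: $-4657046644908$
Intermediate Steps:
$K{\left(F,d \right)} = 0$ ($K{\left(F,d \right)} = 0 F = 0$)
$\left(K{\left(-369,-998 \right)} + 2441422\right) \left(2182176 + 405 \left(-10098\right)\right) = \left(0 + 2441422\right) \left(2182176 + 405 \left(-10098\right)\right) = 2441422 \left(2182176 - 4089690\right) = 2441422 \left(-1907514\right) = -4657046644908$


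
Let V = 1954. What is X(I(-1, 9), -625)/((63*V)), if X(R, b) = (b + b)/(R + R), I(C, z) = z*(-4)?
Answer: 625/4431672 ≈ 0.00014103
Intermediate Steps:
I(C, z) = -4*z
X(R, b) = b/R (X(R, b) = (2*b)/((2*R)) = (2*b)*(1/(2*R)) = b/R)
X(I(-1, 9), -625)/((63*V)) = (-625/((-4*9)))/((63*1954)) = -625/(-36)/123102 = -625*(-1/36)*(1/123102) = (625/36)*(1/123102) = 625/4431672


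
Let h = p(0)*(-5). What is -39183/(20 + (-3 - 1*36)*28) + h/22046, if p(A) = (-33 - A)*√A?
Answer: 39183/1072 ≈ 36.551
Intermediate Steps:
p(A) = √A*(-33 - A)
h = 0 (h = (√0*(-33 - 1*0))*(-5) = (0*(-33 + 0))*(-5) = (0*(-33))*(-5) = 0*(-5) = 0)
-39183/(20 + (-3 - 1*36)*28) + h/22046 = -39183/(20 + (-3 - 1*36)*28) + 0/22046 = -39183/(20 + (-3 - 36)*28) + 0*(1/22046) = -39183/(20 - 39*28) + 0 = -39183/(20 - 1092) + 0 = -39183/(-1072) + 0 = -39183*(-1/1072) + 0 = 39183/1072 + 0 = 39183/1072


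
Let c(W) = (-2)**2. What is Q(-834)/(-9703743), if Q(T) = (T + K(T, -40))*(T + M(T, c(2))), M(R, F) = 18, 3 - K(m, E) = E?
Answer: -30736/462083 ≈ -0.066516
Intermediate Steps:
K(m, E) = 3 - E
c(W) = 4
Q(T) = (18 + T)*(43 + T) (Q(T) = (T + (3 - 1*(-40)))*(T + 18) = (T + (3 + 40))*(18 + T) = (T + 43)*(18 + T) = (43 + T)*(18 + T) = (18 + T)*(43 + T))
Q(-834)/(-9703743) = (774 + (-834)**2 + 61*(-834))/(-9703743) = (774 + 695556 - 50874)*(-1/9703743) = 645456*(-1/9703743) = -30736/462083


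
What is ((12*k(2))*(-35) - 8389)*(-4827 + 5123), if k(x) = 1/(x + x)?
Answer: -2514224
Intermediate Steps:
k(x) = 1/(2*x)
((12*k(2))*(-35) - 8389)*(-4827 + 5123) = ((12*((1/2)/2))*(-35) - 8389)*(-4827 + 5123) = ((12*((1/2)*(1/2)))*(-35) - 8389)*296 = ((12*(1/4))*(-35) - 8389)*296 = (3*(-35) - 8389)*296 = (-105 - 8389)*296 = -8494*296 = -2514224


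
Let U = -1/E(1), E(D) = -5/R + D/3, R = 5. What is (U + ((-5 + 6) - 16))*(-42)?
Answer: 567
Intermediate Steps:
E(D) = -1 + D/3 (E(D) = -5/5 + D/3 = -5*1/5 + D*(1/3) = -1 + D/3)
U = 3/2 (U = -1/(-1 + (1/3)*1) = -1/(-1 + 1/3) = -1/(-2/3) = -1*(-3/2) = 3/2 ≈ 1.5000)
(U + ((-5 + 6) - 16))*(-42) = (3/2 + ((-5 + 6) - 16))*(-42) = (3/2 + (1 - 16))*(-42) = (3/2 - 15)*(-42) = -27/2*(-42) = 567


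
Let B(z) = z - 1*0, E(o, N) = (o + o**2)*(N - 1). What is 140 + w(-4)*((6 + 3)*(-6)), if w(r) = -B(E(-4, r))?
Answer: -3100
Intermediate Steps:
E(o, N) = (-1 + N)*(o + o**2) (E(o, N) = (o + o**2)*(-1 + N) = (-1 + N)*(o + o**2))
B(z) = z (B(z) = z + 0 = z)
w(r) = 12 - 12*r (w(r) = -(-4)*(-1 + r - 1*(-4) + r*(-4)) = -(-4)*(-1 + r + 4 - 4*r) = -(-4)*(3 - 3*r) = -(-12 + 12*r) = 12 - 12*r)
140 + w(-4)*((6 + 3)*(-6)) = 140 + (12 - 12*(-4))*((6 + 3)*(-6)) = 140 + (12 + 48)*(9*(-6)) = 140 + 60*(-54) = 140 - 3240 = -3100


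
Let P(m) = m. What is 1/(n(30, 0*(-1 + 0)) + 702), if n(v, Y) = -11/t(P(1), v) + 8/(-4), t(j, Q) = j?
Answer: 1/689 ≈ 0.0014514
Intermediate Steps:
n(v, Y) = -13 (n(v, Y) = -11/1 + 8/(-4) = -11*1 + 8*(-¼) = -11 - 2 = -13)
1/(n(30, 0*(-1 + 0)) + 702) = 1/(-13 + 702) = 1/689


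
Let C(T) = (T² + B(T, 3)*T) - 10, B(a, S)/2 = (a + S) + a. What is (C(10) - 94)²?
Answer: 207936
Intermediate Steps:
B(a, S) = 2*S + 4*a (B(a, S) = 2*((a + S) + a) = 2*((S + a) + a) = 2*(S + 2*a) = 2*S + 4*a)
C(T) = -10 + T² + T*(6 + 4*T) (C(T) = (T² + (2*3 + 4*T)*T) - 10 = (T² + (6 + 4*T)*T) - 10 = (T² + T*(6 + 4*T)) - 10 = -10 + T² + T*(6 + 4*T))
(C(10) - 94)² = ((-10 + 5*10² + 6*10) - 94)² = ((-10 + 5*100 + 60) - 94)² = ((-10 + 500 + 60) - 94)² = (550 - 94)² = 456² = 207936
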